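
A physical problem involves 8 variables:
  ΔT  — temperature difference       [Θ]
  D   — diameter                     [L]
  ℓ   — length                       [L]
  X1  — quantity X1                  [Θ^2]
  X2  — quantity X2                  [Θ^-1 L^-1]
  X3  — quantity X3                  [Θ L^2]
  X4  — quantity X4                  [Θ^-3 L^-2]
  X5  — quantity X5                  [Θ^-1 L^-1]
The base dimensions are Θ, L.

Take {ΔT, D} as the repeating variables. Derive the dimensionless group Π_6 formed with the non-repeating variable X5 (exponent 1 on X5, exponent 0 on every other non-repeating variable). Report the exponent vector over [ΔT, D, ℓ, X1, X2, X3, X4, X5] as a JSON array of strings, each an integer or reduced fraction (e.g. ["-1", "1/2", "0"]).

Exponent matrix [Θ,L] × [ΔT,D,ℓ,X1,X2,X3,X4,X5]:
  Θ: [ 1  0  0  2 -1  1 -3 -1]
  L: [ 0  1  1  0 -1  2 -2 -1]
Echelon form has 2 nonzero rows (pivots: ΔT,D)
Repeat: ΔT,D; free: ℓ,X1,X2,X3,X4,X5
RREF:
  r0: [   1    0    0    2   -1    1   -3   -1]
  r1: [   0    1    1    0   -1    2   -2   -1]
Fix exponent of X5 at 1, ℓ at 0, X1 at 0, X2 at 0, X3 at 0, X4 at 0; solve each RREF row for its pivot's exponent:
  r0: exp(ΔT) + (-1)·1 = 0 ⇒ exp(ΔT) = 1
  r1: exp(D) + (-1)·1 = 0 ⇒ exp(D) = 1
Π_6 = ΔT · D · X5

["1", "1", "0", "0", "0", "0", "0", "1"]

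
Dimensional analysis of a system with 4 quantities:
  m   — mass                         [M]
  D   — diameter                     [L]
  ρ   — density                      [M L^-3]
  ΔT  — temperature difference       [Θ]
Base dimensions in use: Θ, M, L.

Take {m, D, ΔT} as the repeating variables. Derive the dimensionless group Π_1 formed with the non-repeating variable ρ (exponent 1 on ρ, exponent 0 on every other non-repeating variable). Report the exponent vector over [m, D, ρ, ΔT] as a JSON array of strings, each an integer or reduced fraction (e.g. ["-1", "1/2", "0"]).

Dimensional matrix (Θ×M×L by m×D×ρ×ΔT):
  Θ: [ 0  0  0  1]
  M: [ 1  0  1  0]
  L: [ 0  1 -3  0]
RREF → pivots at {m,D,ΔT} ⇒ r = 3
Pivot set = {m,D,ΔT}, free = {ρ}
RREF:
  r0: [   1    0    1    0]
  r1: [   0    1   -3    0]
  r2: [   0    0    0    1]
Fix exponent of ρ at 1; solve each RREF row for its pivot's exponent:
  r0: exp(m) + (1)·1 = 0 ⇒ exp(m) = -1
  r1: exp(D) + (-3)·1 = 0 ⇒ exp(D) = 3
  r2: exp(ΔT) + (0)·1 = 0 ⇒ exp(ΔT) = 0
Π_1 = m^-1 · D^3 · ρ

["-1", "3", "1", "0"]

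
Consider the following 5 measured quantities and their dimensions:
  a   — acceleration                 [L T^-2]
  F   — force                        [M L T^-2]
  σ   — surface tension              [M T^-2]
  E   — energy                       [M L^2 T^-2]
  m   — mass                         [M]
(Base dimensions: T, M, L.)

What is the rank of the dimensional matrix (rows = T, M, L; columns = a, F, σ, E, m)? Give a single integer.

Exponent matrix [T,M,L] × [a,F,σ,E,m]:
  T: [-2 -2 -2 -2  0]
  M: [ 0  1  1  1  1]
  L: [ 1  1  0  2  0]
Row reduction gives pivot columns a,F,σ; rank = 3

3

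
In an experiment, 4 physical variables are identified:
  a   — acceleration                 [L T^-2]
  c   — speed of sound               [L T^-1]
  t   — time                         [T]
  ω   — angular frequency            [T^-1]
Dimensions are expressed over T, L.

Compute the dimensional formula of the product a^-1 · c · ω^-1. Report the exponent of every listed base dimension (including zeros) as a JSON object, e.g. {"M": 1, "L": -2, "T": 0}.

Dimensional matrix (T×L by a×c×t×ω):
  T: [-2 -1  1 -1]
  L: [ 1  1  0  0]
  [T]: (-1)·-2+(1)·-1+(-1)·-1 = 2
  [L]: (-1)·1+(1)·1+(-1)·0 = 0
⇒ T^2

{"T": 2, "L": 0}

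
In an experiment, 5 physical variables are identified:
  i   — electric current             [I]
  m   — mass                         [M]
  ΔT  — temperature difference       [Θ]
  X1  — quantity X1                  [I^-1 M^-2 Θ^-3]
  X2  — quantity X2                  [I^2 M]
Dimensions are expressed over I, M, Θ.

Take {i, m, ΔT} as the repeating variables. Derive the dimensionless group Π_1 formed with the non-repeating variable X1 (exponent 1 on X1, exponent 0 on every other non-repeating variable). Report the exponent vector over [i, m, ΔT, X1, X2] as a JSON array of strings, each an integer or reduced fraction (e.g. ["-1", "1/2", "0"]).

["1", "2", "3", "1", "0"]

Dimensional matrix (I×M×Θ by i×m×ΔT×X1×X2):
  I: [ 1  0  0 -1  2]
  M: [ 0  1  0 -2  1]
  Θ: [ 0  0  1 -3  0]
Echelon form has 3 nonzero rows (pivots: i,m,ΔT)
Repeat: i,m,ΔT; free: X1,X2
RREF:
  r0: [   1    0    0   -1    2]
  r1: [   0    1    0   -2    1]
  r2: [   0    0    1   -3    0]
Fix exponent of X1 at 1, X2 at 0; solve each RREF row for its pivot's exponent:
  r0: exp(i) + (-1)·1 = 0 ⇒ exp(i) = 1
  r1: exp(m) + (-2)·1 = 0 ⇒ exp(m) = 2
  r2: exp(ΔT) + (-3)·1 = 0 ⇒ exp(ΔT) = 3
Π_1 = i · m^2 · ΔT^3 · X1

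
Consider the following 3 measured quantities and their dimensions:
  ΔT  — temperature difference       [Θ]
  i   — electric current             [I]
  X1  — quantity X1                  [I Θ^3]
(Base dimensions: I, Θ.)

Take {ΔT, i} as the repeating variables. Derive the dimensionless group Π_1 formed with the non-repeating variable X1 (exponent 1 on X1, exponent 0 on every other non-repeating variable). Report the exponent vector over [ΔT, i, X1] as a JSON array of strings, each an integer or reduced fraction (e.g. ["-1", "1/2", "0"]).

Write exponents as rows I,Θ / cols ΔT,i,X1:
  I: [ 0  1  1]
  Θ: [ 1  0  3]
RREF → pivots at {ΔT,i} ⇒ r = 2
Repeat: ΔT,i; free: X1
RREF:
  r0: [   1    0    3]
  r1: [   0    1    1]
Fix exponent of X1 at 1; solve each RREF row for its pivot's exponent:
  r0: exp(ΔT) + (3)·1 = 0 ⇒ exp(ΔT) = -3
  r1: exp(i) + (1)·1 = 0 ⇒ exp(i) = -1
Π_1 = ΔT^-3 · i^-1 · X1

["-3", "-1", "1"]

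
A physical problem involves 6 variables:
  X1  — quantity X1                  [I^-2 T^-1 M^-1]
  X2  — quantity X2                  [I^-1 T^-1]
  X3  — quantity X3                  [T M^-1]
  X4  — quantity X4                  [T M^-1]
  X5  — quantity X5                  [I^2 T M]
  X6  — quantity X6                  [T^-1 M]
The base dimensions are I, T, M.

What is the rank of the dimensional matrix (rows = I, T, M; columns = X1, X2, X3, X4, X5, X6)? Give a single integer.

Write exponents as rows I,T,M / cols X1,X2,X3,X4,X5,X6:
  I: [-2 -1  0  0  2  0]
  T: [-1 -1  1  1  1 -1]
  M: [-1  0 -1 -1  1  1]
RREF → pivots at {X1,X2} ⇒ r = 2

2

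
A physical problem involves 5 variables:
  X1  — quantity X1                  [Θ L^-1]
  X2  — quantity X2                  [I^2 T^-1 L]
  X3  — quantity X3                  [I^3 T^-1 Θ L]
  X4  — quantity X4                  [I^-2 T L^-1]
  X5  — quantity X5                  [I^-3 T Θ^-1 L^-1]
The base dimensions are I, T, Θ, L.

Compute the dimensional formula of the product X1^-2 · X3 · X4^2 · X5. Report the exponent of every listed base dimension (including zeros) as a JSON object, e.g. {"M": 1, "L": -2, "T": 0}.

{"I": -4, "T": 2, "Θ": -2, "L": 0}

Write exponents as rows I,T,Θ,L / cols X1,X2,X3,X4,X5:
  I: [ 0  2  3 -2 -3]
  T: [ 0 -1 -1  1  1]
  Θ: [ 1  0  1  0 -1]
  L: [-1  1  1 -1 -1]
  [I]: (-2)·0+(1)·3+(2)·-2+(1)·-3 = -4
  [T]: (-2)·0+(1)·-1+(2)·1+(1)·1 = 2
  [Θ]: (-2)·1+(1)·1+(2)·0+(1)·-1 = -2
  [L]: (-2)·-1+(1)·1+(2)·-1+(1)·-1 = 0
⇒ I^-4 T^2 Θ^-2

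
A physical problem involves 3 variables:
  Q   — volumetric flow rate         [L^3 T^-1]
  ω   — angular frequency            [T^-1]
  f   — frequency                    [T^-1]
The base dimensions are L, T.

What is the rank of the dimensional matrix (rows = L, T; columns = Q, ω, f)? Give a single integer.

Exponent matrix [L,T] × [Q,ω,f]:
  L: [ 3  0  0]
  T: [-1 -1 -1]
Row reduction gives pivot columns Q,ω; rank = 2

2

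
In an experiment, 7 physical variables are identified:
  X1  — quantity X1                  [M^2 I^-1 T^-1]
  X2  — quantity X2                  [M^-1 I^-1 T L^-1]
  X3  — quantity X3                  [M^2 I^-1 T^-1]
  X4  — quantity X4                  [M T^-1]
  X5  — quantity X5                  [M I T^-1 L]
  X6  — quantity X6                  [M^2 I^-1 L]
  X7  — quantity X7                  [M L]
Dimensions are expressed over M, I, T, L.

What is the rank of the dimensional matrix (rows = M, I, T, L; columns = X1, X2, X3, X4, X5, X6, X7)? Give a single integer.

3

Write exponents as rows M,I,T,L / cols X1,X2,X3,X4,X5,X6,X7:
  M: [ 2 -1  2  1  1  2  1]
  I: [-1 -1 -1  0  1 -1  0]
  T: [-1  1 -1 -1 -1  0  0]
  L: [ 0 -1  0  0  1  1  1]
Row reduction gives pivot columns X1,X2,X4; rank = 3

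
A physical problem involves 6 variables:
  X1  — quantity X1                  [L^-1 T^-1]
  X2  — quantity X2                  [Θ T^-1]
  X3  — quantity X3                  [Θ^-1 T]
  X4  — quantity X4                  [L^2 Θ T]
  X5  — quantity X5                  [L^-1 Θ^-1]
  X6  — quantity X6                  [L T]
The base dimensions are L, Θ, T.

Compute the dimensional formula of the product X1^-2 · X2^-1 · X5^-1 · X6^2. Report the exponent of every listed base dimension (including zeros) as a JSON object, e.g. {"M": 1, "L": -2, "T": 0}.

{"L": 5, "Θ": 0, "T": 5}

Dimensional matrix (L×Θ×T by X1×X2×X3×X4×X5×X6):
  L: [-1  0  0  2 -1  1]
  Θ: [ 0  1 -1  1 -1  0]
  T: [-1 -1  1  1  0  1]
  [L]: (-2)·-1+(-1)·0+(-1)·-1+(2)·1 = 5
  [Θ]: (-2)·0+(-1)·1+(-1)·-1+(2)·0 = 0
  [T]: (-2)·-1+(-1)·-1+(-1)·0+(2)·1 = 5
⇒ L^5 T^5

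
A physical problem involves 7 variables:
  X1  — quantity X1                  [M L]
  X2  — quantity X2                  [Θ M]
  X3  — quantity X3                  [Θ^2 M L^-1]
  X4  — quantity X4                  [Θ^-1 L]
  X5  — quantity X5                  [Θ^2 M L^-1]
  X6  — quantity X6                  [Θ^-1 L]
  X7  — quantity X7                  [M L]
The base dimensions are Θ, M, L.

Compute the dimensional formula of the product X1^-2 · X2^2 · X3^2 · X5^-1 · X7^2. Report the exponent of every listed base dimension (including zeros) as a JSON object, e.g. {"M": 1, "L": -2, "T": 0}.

{"Θ": 4, "M": 3, "L": -1}

Exponent matrix [Θ,M,L] × [X1,X2,X3,X4,X5,X6,X7]:
  Θ: [ 0  1  2 -1  2 -1  0]
  M: [ 1  1  1  0  1  0  1]
  L: [ 1  0 -1  1 -1  1  1]
  [Θ]: (-2)·0+(2)·1+(2)·2+(-1)·2+(2)·0 = 4
  [M]: (-2)·1+(2)·1+(2)·1+(-1)·1+(2)·1 = 3
  [L]: (-2)·1+(2)·0+(2)·-1+(-1)·-1+(2)·1 = -1
⇒ Θ^4 M^3 L^-1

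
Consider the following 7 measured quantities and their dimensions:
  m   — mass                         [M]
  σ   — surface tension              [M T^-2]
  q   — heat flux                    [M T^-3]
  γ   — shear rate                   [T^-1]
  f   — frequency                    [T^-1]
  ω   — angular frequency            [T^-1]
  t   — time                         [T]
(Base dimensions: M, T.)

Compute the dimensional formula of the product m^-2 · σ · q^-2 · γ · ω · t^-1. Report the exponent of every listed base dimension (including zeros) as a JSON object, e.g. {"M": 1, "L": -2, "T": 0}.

Exponent matrix [M,T] × [m,σ,q,γ,f,ω,t]:
  M: [ 1  1  1  0  0  0  0]
  T: [ 0 -2 -3 -1 -1 -1  1]
  [M]: (-2)·1+(1)·1+(-2)·1+(1)·0+(1)·0+(-1)·0 = -3
  [T]: (-2)·0+(1)·-2+(-2)·-3+(1)·-1+(1)·-1+(-1)·1 = 1
⇒ M^-3 T

{"M": -3, "T": 1}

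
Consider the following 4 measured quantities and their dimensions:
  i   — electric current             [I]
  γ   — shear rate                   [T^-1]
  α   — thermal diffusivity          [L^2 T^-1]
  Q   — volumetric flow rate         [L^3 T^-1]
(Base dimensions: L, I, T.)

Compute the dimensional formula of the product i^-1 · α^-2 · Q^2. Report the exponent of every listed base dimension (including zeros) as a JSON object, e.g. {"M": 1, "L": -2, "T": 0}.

Dimensional matrix (L×I×T by i×γ×α×Q):
  L: [ 0  0  2  3]
  I: [ 1  0  0  0]
  T: [ 0 -1 -1 -1]
  [L]: (-1)·0+(-2)·2+(2)·3 = 2
  [I]: (-1)·1+(-2)·0+(2)·0 = -1
  [T]: (-1)·0+(-2)·-1+(2)·-1 = 0
⇒ L^2 I^-1

{"L": 2, "I": -1, "T": 0}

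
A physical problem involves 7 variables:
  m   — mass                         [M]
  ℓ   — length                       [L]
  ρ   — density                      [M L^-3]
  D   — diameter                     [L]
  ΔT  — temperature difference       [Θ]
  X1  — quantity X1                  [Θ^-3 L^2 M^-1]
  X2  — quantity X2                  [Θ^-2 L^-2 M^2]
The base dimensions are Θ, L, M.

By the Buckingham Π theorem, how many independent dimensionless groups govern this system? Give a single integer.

4

Write exponents as rows Θ,L,M / cols m,ℓ,ρ,D,ΔT,X1,X2:
  Θ: [ 0  0  0  0  1 -3 -2]
  L: [ 0  1 -3  1  0  2 -2]
  M: [ 1  0  1  0  0 -1  2]
Row reduction gives pivot columns m,ℓ,ΔT; rank = 3
Π count = n − r = 7 − 3 = 4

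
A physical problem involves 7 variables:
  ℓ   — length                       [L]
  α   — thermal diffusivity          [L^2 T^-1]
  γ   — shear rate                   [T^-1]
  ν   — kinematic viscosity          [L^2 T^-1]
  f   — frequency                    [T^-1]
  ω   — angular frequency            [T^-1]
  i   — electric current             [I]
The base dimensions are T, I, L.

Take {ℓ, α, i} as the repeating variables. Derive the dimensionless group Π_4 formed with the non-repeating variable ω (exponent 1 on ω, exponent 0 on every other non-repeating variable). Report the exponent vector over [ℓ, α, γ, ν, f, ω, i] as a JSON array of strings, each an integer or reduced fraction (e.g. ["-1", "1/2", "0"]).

["2", "-1", "0", "0", "0", "1", "0"]

Write exponents as rows T,I,L / cols ℓ,α,γ,ν,f,ω,i:
  T: [ 0 -1 -1 -1 -1 -1  0]
  I: [ 0  0  0  0  0  0  1]
  L: [ 1  2  0  2  0  0  0]
RREF → pivots at {ℓ,α,i} ⇒ r = 3
Repeat: ℓ,α,i; free: γ,ν,f,ω
RREF:
  r0: [   1    0   -2    0   -2   -2    0]
  r1: [   0    1    1    1    1    1    0]
  r2: [   0    0    0    0    0    0    1]
Fix exponent of ω at 1, γ at 0, ν at 0, f at 0; solve each RREF row for its pivot's exponent:
  r0: exp(ℓ) + (-2)·1 = 0 ⇒ exp(ℓ) = 2
  r1: exp(α) + (1)·1 = 0 ⇒ exp(α) = -1
  r2: exp(i) + (0)·1 = 0 ⇒ exp(i) = 0
Π_4 = ℓ^2 · α^-1 · ω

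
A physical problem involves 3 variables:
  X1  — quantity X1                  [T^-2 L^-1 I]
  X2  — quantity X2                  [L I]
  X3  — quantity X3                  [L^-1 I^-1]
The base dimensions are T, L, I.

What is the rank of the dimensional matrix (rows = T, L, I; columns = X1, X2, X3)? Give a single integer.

2

Dimensional matrix (T×L×I by X1×X2×X3):
  T: [-2  0  0]
  L: [-1  1 -1]
  I: [ 1  1 -1]
Row reduction gives pivot columns X1,X2; rank = 2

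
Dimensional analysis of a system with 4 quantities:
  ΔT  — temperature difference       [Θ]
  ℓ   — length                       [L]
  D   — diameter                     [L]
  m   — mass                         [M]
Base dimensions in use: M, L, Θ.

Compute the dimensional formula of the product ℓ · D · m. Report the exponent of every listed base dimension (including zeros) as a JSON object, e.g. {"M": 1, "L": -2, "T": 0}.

Dimensional matrix (M×L×Θ by ΔT×ℓ×D×m):
  M: [ 0  0  0  1]
  L: [ 0  1  1  0]
  Θ: [ 1  0  0  0]
  [M]: (1)·0+(1)·0+(1)·1 = 1
  [L]: (1)·1+(1)·1+(1)·0 = 2
  [Θ]: (1)·0+(1)·0+(1)·0 = 0
⇒ M L^2

{"M": 1, "L": 2, "Θ": 0}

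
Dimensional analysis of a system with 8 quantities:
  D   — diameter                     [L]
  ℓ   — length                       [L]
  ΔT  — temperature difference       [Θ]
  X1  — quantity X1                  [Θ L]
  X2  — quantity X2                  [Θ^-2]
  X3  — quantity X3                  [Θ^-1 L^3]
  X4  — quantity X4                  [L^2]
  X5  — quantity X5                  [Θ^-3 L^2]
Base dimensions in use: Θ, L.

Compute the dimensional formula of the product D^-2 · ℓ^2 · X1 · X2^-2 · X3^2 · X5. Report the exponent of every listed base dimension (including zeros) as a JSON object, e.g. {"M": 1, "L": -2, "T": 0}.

{"Θ": 0, "L": 9}

Write exponents as rows Θ,L / cols D,ℓ,ΔT,X1,X2,X3,X4,X5:
  Θ: [ 0  0  1  1 -2 -1  0 -3]
  L: [ 1  1  0  1  0  3  2  2]
  [Θ]: (-2)·0+(2)·0+(1)·1+(-2)·-2+(2)·-1+(1)·-3 = 0
  [L]: (-2)·1+(2)·1+(1)·1+(-2)·0+(2)·3+(1)·2 = 9
⇒ L^9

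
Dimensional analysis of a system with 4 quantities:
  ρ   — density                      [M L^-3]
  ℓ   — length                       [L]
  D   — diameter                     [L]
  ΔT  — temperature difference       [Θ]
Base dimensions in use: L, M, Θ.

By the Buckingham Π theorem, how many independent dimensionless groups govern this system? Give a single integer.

1

Dimensional matrix (L×M×Θ by ρ×ℓ×D×ΔT):
  L: [-3  1  1  0]
  M: [ 1  0  0  0]
  Θ: [ 0  0  0  1]
Echelon form has 3 nonzero rows (pivots: ρ,ℓ,ΔT)
n=4, r=3 ⇒ 1 dimensionless group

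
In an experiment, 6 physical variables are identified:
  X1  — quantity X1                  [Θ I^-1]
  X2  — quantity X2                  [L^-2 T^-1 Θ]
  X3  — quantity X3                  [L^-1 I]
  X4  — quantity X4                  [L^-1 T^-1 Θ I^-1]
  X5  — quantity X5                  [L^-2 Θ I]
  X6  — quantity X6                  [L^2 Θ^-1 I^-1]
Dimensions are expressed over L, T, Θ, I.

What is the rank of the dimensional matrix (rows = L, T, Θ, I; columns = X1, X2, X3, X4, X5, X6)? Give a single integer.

Exponent matrix [L,T,Θ,I] × [X1,X2,X3,X4,X5,X6]:
  L: [ 0 -2 -1 -1 -2  2]
  T: [ 0 -1  0 -1  0  0]
  Θ: [ 1  1  0  1  1 -1]
  I: [-1  0  1 -1  1 -1]
Row reduction gives pivot columns X1,X2,X3; rank = 3

3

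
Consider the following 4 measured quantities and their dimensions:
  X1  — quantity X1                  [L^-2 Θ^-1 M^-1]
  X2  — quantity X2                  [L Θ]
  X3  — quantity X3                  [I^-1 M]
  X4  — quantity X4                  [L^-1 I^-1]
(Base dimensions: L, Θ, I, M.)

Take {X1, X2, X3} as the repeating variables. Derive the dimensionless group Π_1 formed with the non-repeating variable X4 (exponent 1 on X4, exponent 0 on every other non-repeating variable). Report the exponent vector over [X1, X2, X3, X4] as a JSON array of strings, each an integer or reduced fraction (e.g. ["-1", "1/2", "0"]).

Exponent matrix [L,Θ,I,M] × [X1,X2,X3,X4]:
  L: [-2  1  0 -1]
  Θ: [-1  1  0  0]
  I: [ 0  0 -1 -1]
  M: [-1  0  1  0]
Row reduction gives pivot columns X1,X2,X3; rank = 3
Pivot set = {X1,X2,X3}, free = {X4}
RREF:
  r0: [   1    0    0    1]
  r1: [   0    1    0    1]
  r2: [   0    0    1    1]
  r3: [   0    0    0    0]
Fix exponent of X4 at 1; solve each RREF row for its pivot's exponent:
  r0: exp(X1) + (1)·1 = 0 ⇒ exp(X1) = -1
  r1: exp(X2) + (1)·1 = 0 ⇒ exp(X2) = -1
  r2: exp(X3) + (1)·1 = 0 ⇒ exp(X3) = -1
Π_1 = X1^-1 · X2^-1 · X3^-1 · X4

["-1", "-1", "-1", "1"]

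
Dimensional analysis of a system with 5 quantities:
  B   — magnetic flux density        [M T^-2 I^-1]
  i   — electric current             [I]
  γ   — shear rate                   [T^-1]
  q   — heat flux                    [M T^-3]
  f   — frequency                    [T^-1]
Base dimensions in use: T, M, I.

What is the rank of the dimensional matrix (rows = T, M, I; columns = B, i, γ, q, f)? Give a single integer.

3

Dimensional matrix (T×M×I by B×i×γ×q×f):
  T: [-2  0 -1 -3 -1]
  M: [ 1  0  0  1  0]
  I: [-1  1  0  0  0]
Row reduction gives pivot columns B,i,γ; rank = 3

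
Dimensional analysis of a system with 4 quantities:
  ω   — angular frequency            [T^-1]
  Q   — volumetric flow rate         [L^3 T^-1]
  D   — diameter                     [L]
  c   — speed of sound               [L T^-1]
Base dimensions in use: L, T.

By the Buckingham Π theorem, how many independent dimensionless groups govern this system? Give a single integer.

2

Exponent matrix [L,T] × [ω,Q,D,c]:
  L: [ 0  3  1  1]
  T: [-1 -1  0 -1]
Echelon form has 2 nonzero rows (pivots: ω,Q)
4 vars − rank 2 = 2 Π groups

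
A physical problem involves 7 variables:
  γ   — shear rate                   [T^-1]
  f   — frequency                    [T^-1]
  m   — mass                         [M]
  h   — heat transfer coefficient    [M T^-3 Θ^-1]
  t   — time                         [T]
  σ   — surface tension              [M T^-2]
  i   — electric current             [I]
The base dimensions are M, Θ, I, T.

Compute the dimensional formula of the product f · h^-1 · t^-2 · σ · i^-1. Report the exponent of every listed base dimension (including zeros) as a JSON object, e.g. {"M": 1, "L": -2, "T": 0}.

Write exponents as rows M,Θ,I,T / cols γ,f,m,h,t,σ,i:
  M: [ 0  0  1  1  0  1  0]
  Θ: [ 0  0  0 -1  0  0  0]
  I: [ 0  0  0  0  0  0  1]
  T: [-1 -1  0 -3  1 -2  0]
  [M]: (1)·0+(-1)·1+(-2)·0+(1)·1+(-1)·0 = 0
  [Θ]: (1)·0+(-1)·-1+(-2)·0+(1)·0+(-1)·0 = 1
  [I]: (1)·0+(-1)·0+(-2)·0+(1)·0+(-1)·1 = -1
  [T]: (1)·-1+(-1)·-3+(-2)·1+(1)·-2+(-1)·0 = -2
⇒ Θ I^-1 T^-2

{"M": 0, "Θ": 1, "I": -1, "T": -2}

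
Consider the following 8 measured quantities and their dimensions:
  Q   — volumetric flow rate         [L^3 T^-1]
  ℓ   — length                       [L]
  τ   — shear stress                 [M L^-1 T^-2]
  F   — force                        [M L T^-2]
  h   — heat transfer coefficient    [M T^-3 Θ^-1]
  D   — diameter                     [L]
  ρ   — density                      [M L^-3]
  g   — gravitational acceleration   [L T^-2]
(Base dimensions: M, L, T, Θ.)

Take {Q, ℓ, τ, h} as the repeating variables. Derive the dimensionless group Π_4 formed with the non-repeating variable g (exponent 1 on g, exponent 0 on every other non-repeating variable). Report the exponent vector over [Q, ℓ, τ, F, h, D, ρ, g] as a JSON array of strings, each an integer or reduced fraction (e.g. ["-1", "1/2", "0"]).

Exponent matrix [M,L,T,Θ] × [Q,ℓ,τ,F,h,D,ρ,g]:
  M: [ 0  0  1  1  1  0  1  0]
  L: [ 3  1 -1  1  0  1 -3  1]
  T: [-1  0 -2 -2 -3  0  0 -2]
  Θ: [ 0  0  0  0 -1  0  0  0]
Row reduction gives pivot columns Q,ℓ,τ,h; rank = 4
Pivot set = {Q,ℓ,τ,h}, free = {F,D,ρ,g}
RREF:
  r0: [   1    0    0    0    0    0   -2    2]
  r1: [   0    1    0    2    0    1    4   -5]
  r2: [   0    0    1    1    0    0    1    0]
  r3: [   0    0    0    0    1    0    0    0]
Fix exponent of g at 1, F at 0, D at 0, ρ at 0; solve each RREF row for its pivot's exponent:
  r0: exp(Q) + (2)·1 = 0 ⇒ exp(Q) = -2
  r1: exp(ℓ) + (-5)·1 = 0 ⇒ exp(ℓ) = 5
  r2: exp(τ) + (0)·1 = 0 ⇒ exp(τ) = 0
  r3: exp(h) + (0)·1 = 0 ⇒ exp(h) = 0
Π_4 = Q^-2 · ℓ^5 · g

["-2", "5", "0", "0", "0", "0", "0", "1"]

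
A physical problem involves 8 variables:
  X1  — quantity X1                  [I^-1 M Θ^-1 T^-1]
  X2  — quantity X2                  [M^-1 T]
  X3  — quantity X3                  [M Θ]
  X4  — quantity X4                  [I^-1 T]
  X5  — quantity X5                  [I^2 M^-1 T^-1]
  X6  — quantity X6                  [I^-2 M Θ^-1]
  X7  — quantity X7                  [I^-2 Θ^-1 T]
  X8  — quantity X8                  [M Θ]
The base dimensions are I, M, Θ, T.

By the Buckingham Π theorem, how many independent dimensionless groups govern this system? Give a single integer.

5

Dimensional matrix (I×M×Θ×T by X1×X2×X3×X4×X5×X6×X7×X8):
  I: [-1  0  0 -1  2 -2 -2  0]
  M: [ 1 -1  1  0 -1  1  0  1]
  Θ: [-1  0  1  0  0 -1 -1  1]
  T: [-1  1  0  1 -1  0  1  0]
Row reduction gives pivot columns X1,X2,X3; rank = 3
Π count = n − r = 8 − 3 = 5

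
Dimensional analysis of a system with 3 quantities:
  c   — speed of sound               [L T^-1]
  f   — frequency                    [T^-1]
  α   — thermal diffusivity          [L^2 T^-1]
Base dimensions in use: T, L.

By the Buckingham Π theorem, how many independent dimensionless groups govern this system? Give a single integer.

Dimensional matrix (T×L by c×f×α):
  T: [-1 -1 -1]
  L: [ 1  0  2]
Row reduction gives pivot columns c,f; rank = 2
n=3, r=2 ⇒ 1 dimensionless group

1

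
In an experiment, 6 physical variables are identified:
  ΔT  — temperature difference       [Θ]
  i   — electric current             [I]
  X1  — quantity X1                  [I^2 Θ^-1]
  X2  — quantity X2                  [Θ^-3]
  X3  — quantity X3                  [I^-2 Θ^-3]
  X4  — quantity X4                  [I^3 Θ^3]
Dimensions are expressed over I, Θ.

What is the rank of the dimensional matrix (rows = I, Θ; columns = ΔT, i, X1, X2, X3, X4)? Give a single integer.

Write exponents as rows I,Θ / cols ΔT,i,X1,X2,X3,X4:
  I: [ 0  1  2  0 -2  3]
  Θ: [ 1  0 -1 -3 -3  3]
Echelon form has 2 nonzero rows (pivots: ΔT,i)

2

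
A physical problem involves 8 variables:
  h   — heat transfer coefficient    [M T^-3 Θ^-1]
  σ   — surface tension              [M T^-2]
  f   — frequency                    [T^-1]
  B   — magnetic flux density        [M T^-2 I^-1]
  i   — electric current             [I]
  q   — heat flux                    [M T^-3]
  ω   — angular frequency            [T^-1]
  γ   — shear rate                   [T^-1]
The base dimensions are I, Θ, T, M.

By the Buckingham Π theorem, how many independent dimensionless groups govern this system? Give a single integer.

4

Write exponents as rows I,Θ,T,M / cols h,σ,f,B,i,q,ω,γ:
  I: [ 0  0  0 -1  1  0  0  0]
  Θ: [-1  0  0  0  0  0  0  0]
  T: [-3 -2 -1 -2  0 -3 -1 -1]
  M: [ 1  1  0  1  0  1  0  0]
RREF → pivots at {h,σ,f,B} ⇒ r = 4
Π count = n − r = 8 − 4 = 4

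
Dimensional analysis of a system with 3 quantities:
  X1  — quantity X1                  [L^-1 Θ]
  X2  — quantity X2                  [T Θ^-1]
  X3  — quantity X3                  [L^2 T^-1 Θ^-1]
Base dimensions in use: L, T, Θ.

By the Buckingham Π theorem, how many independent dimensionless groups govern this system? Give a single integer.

Write exponents as rows L,T,Θ / cols X1,X2,X3:
  L: [-1  0  2]
  T: [ 0  1 -1]
  Θ: [ 1 -1 -1]
Row reduction gives pivot columns X1,X2; rank = 2
3 vars − rank 2 = 1 Π group

1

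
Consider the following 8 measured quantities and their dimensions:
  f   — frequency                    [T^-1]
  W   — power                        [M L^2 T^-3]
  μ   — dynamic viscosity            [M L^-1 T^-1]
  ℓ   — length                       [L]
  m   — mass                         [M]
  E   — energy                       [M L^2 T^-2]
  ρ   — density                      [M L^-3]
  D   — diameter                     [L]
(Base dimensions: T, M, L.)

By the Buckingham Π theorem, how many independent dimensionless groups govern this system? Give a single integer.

Exponent matrix [T,M,L] × [f,W,μ,ℓ,m,E,ρ,D]:
  T: [-1 -3 -1  0  0 -2  0  0]
  M: [ 0  1  1  0  1  1  1  0]
  L: [ 0  2 -1  1  0  2 -3  1]
Echelon form has 3 nonzero rows (pivots: f,W,μ)
n=8, r=3 ⇒ 5 dimensionless groups

5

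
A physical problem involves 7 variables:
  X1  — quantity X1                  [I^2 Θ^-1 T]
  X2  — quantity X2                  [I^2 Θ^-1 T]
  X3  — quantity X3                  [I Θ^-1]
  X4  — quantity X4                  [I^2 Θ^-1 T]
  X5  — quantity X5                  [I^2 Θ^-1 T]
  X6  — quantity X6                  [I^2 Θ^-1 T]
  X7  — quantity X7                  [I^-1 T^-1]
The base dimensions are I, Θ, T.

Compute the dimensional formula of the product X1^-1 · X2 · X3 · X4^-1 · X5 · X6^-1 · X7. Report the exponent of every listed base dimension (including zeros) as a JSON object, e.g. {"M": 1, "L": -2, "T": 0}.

{"I": -2, "Θ": 0, "T": -2}

Exponent matrix [I,Θ,T] × [X1,X2,X3,X4,X5,X6,X7]:
  I: [ 2  2  1  2  2  2 -1]
  Θ: [-1 -1 -1 -1 -1 -1  0]
  T: [ 1  1  0  1  1  1 -1]
  [I]: (-1)·2+(1)·2+(1)·1+(-1)·2+(1)·2+(-1)·2+(1)·-1 = -2
  [Θ]: (-1)·-1+(1)·-1+(1)·-1+(-1)·-1+(1)·-1+(-1)·-1+(1)·0 = 0
  [T]: (-1)·1+(1)·1+(1)·0+(-1)·1+(1)·1+(-1)·1+(1)·-1 = -2
⇒ I^-2 T^-2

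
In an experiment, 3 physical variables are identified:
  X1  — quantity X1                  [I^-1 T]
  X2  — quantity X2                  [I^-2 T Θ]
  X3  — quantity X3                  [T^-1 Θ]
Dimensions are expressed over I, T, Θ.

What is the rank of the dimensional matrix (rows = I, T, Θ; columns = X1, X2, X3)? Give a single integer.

Dimensional matrix (I×T×Θ by X1×X2×X3):
  I: [-1 -2  0]
  T: [ 1  1 -1]
  Θ: [ 0  1  1]
Row reduction gives pivot columns X1,X2; rank = 2

2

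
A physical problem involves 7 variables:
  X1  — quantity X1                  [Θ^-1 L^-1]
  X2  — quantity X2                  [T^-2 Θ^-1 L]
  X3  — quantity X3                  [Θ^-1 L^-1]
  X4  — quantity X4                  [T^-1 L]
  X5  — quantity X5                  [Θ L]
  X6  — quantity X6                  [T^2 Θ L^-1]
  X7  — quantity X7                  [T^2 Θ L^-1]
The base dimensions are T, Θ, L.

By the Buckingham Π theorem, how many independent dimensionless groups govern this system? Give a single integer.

Exponent matrix [T,Θ,L] × [X1,X2,X3,X4,X5,X6,X7]:
  T: [ 0 -2  0 -1  0  2  2]
  Θ: [-1 -1 -1  0  1  1  1]
  L: [-1  1 -1  1  1 -1 -1]
Row reduction gives pivot columns X1,X2; rank = 2
7 vars − rank 2 = 5 Π groups

5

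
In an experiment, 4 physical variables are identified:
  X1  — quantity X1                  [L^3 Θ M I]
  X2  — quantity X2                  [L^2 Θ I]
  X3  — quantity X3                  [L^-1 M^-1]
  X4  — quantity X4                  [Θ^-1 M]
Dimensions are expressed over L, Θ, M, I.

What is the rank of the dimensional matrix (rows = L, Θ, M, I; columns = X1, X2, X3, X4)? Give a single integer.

3

Write exponents as rows L,Θ,M,I / cols X1,X2,X3,X4:
  L: [ 3  2 -1  0]
  Θ: [ 1  1  0 -1]
  M: [ 1  0 -1  1]
  I: [ 1  1  0  0]
Row reduction gives pivot columns X1,X2,X4; rank = 3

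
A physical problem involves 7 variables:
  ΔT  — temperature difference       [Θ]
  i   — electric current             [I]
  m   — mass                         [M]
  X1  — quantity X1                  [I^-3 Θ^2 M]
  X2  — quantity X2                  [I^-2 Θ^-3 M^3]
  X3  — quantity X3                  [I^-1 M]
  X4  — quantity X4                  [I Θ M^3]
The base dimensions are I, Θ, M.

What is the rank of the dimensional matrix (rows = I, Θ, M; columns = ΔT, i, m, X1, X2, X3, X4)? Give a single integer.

Dimensional matrix (I×Θ×M by ΔT×i×m×X1×X2×X3×X4):
  I: [ 0  1  0 -3 -2 -1  1]
  Θ: [ 1  0  0  2 -3  0  1]
  M: [ 0  0  1  1  3  1  3]
Row reduction gives pivot columns ΔT,i,m; rank = 3

3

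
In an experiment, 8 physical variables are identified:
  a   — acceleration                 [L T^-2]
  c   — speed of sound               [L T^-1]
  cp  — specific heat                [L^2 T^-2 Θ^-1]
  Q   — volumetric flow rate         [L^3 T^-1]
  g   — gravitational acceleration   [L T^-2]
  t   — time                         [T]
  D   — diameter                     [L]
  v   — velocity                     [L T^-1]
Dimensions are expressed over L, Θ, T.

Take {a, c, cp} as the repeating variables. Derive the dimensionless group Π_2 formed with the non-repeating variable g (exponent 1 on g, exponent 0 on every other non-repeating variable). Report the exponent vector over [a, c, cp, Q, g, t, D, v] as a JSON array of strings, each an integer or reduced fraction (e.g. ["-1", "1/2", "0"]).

["-1", "0", "0", "0", "1", "0", "0", "0"]

Exponent matrix [L,Θ,T] × [a,c,cp,Q,g,t,D,v]:
  L: [ 1  1  2  3  1  0  1  1]
  Θ: [ 0  0 -1  0  0  0  0  0]
  T: [-2 -1 -2 -1 -2  1  0 -1]
Row reduction gives pivot columns a,c,cp; rank = 3
Repeat: a,c,cp; free: Q,g,t,D,v
RREF:
  r0: [   1    0    0   -2    1   -1   -1    0]
  r1: [   0    1    0    5    0    1    2    1]
  r2: [   0    0    1    0    0    0    0    0]
Fix exponent of g at 1, Q at 0, t at 0, D at 0, v at 0; solve each RREF row for its pivot's exponent:
  r0: exp(a) + (1)·1 = 0 ⇒ exp(a) = -1
  r1: exp(c) + (0)·1 = 0 ⇒ exp(c) = 0
  r2: exp(cp) + (0)·1 = 0 ⇒ exp(cp) = 0
Π_2 = a^-1 · g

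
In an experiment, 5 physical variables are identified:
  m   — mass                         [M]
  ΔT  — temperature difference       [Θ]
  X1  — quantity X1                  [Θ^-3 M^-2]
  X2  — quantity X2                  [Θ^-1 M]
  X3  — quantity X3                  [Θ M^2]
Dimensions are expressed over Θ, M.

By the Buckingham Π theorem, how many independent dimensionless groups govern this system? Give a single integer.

3

Write exponents as rows Θ,M / cols m,ΔT,X1,X2,X3:
  Θ: [ 0  1 -3 -1  1]
  M: [ 1  0 -2  1  2]
RREF → pivots at {m,ΔT} ⇒ r = 2
n=5, r=2 ⇒ 3 dimensionless groups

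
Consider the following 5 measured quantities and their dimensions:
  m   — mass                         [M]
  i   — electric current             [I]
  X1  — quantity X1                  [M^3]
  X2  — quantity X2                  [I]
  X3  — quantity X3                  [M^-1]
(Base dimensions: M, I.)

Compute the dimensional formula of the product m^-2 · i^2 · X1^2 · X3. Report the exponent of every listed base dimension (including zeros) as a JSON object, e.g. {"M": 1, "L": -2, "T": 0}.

{"M": 3, "I": 2}

Dimensional matrix (M×I by m×i×X1×X2×X3):
  M: [ 1  0  3  0 -1]
  I: [ 0  1  0  1  0]
  [M]: (-2)·1+(2)·0+(2)·3+(1)·-1 = 3
  [I]: (-2)·0+(2)·1+(2)·0+(1)·0 = 2
⇒ M^3 I^2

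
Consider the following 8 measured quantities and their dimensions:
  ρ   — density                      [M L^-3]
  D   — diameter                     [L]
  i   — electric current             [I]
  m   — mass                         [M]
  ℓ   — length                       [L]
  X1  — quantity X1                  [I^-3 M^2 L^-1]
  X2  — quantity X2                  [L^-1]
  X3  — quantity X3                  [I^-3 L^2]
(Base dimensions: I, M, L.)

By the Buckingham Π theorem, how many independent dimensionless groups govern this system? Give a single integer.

Write exponents as rows I,M,L / cols ρ,D,i,m,ℓ,X1,X2,X3:
  I: [ 0  0  1  0  0 -3  0 -3]
  M: [ 1  0  0  1  0  2  0  0]
  L: [-3  1  0  0  1 -1 -1  2]
Row reduction gives pivot columns ρ,D,i; rank = 3
8 vars − rank 3 = 5 Π groups

5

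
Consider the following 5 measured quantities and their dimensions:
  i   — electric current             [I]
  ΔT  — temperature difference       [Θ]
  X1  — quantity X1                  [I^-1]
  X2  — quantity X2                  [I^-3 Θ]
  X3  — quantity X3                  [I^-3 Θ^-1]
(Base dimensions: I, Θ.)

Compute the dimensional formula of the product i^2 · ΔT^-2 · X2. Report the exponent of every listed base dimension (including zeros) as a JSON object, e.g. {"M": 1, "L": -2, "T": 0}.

Dimensional matrix (I×Θ by i×ΔT×X1×X2×X3):
  I: [ 1  0 -1 -3 -3]
  Θ: [ 0  1  0  1 -1]
  [I]: (2)·1+(-2)·0+(1)·-3 = -1
  [Θ]: (2)·0+(-2)·1+(1)·1 = -1
⇒ I^-1 Θ^-1

{"I": -1, "Θ": -1}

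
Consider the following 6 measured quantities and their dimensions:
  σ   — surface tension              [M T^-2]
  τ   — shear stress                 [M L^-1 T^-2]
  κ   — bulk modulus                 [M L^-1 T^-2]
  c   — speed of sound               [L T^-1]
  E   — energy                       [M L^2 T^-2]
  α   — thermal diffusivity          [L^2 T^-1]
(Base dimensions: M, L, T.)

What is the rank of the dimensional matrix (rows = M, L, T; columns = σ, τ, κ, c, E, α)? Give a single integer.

3

Exponent matrix [M,L,T] × [σ,τ,κ,c,E,α]:
  M: [ 1  1  1  0  1  0]
  L: [ 0 -1 -1  1  2  2]
  T: [-2 -2 -2 -1 -2 -1]
Echelon form has 3 nonzero rows (pivots: σ,τ,c)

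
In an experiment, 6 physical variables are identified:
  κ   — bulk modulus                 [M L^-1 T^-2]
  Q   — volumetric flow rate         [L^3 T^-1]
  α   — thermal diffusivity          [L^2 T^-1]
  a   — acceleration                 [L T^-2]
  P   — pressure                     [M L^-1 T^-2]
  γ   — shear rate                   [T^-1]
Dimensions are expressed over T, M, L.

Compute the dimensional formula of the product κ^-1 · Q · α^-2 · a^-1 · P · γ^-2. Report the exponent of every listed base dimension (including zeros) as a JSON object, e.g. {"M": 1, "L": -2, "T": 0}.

Exponent matrix [T,M,L] × [κ,Q,α,a,P,γ]:
  T: [-2 -1 -1 -2 -2 -1]
  M: [ 1  0  0  0  1  0]
  L: [-1  3  2  1 -1  0]
  [T]: (-1)·-2+(1)·-1+(-2)·-1+(-1)·-2+(1)·-2+(-2)·-1 = 5
  [M]: (-1)·1+(1)·0+(-2)·0+(-1)·0+(1)·1+(-2)·0 = 0
  [L]: (-1)·-1+(1)·3+(-2)·2+(-1)·1+(1)·-1+(-2)·0 = -2
⇒ T^5 L^-2

{"T": 5, "M": 0, "L": -2}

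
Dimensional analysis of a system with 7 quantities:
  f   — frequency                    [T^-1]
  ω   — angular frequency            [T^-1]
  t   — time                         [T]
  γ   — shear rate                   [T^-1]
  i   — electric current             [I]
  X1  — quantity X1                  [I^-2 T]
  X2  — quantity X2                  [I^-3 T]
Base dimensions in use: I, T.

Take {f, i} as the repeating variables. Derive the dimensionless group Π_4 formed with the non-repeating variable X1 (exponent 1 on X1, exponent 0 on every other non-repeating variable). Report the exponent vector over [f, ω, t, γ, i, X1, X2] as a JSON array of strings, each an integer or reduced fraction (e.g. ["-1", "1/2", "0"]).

Dimensional matrix (I×T by f×ω×t×γ×i×X1×X2):
  I: [ 0  0  0  0  1 -2 -3]
  T: [-1 -1  1 -1  0  1  1]
Echelon form has 2 nonzero rows (pivots: f,i)
Pivot set = {f,i}, free = {ω,t,γ,X1,X2}
RREF:
  r0: [   1    1   -1    1    0   -1   -1]
  r1: [   0    0    0    0    1   -2   -3]
Fix exponent of X1 at 1, ω at 0, t at 0, γ at 0, X2 at 0; solve each RREF row for its pivot's exponent:
  r0: exp(f) + (-1)·1 = 0 ⇒ exp(f) = 1
  r1: exp(i) + (-2)·1 = 0 ⇒ exp(i) = 2
Π_4 = f · i^2 · X1

["1", "0", "0", "0", "2", "1", "0"]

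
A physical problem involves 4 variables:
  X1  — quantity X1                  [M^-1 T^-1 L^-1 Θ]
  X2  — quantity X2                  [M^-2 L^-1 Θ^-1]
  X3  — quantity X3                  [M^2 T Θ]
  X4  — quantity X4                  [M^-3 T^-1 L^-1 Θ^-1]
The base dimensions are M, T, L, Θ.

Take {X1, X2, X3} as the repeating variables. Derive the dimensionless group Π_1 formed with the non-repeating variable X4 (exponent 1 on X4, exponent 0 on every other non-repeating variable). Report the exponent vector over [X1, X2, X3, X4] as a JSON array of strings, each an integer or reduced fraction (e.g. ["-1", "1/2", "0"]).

Exponent matrix [M,T,L,Θ] × [X1,X2,X3,X4]:
  M: [-1 -2  2 -3]
  T: [-1  0  1 -1]
  L: [-1 -1  0 -1]
  Θ: [ 1 -1  1 -1]
Echelon form has 3 nonzero rows (pivots: X1,X2,X3)
Repeat: X1,X2,X3; free: X4
RREF:
  r0: [   1    0    0  1/3]
  r1: [   0    1    0  2/3]
  r2: [   0    0    1 -2/3]
  r3: [   0    0    0    0]
Fix exponent of X4 at 1; solve each RREF row for its pivot's exponent:
  r0: exp(X1) + (1/3)·1 = 0 ⇒ exp(X1) = -1/3
  r1: exp(X2) + (2/3)·1 = 0 ⇒ exp(X2) = -2/3
  r2: exp(X3) + (-2/3)·1 = 0 ⇒ exp(X3) = 2/3
Π_1 = X1^(-1/3) · X2^(-2/3) · X3^(2/3) · X4

["-1/3", "-2/3", "2/3", "1"]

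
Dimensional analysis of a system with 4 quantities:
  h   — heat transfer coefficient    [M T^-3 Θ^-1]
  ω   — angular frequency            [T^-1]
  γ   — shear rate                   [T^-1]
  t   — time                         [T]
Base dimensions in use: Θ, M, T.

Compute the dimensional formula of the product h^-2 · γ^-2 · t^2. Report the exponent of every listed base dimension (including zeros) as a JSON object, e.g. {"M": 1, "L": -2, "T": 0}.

Write exponents as rows Θ,M,T / cols h,ω,γ,t:
  Θ: [-1  0  0  0]
  M: [ 1  0  0  0]
  T: [-3 -1 -1  1]
  [Θ]: (-2)·-1+(-2)·0+(2)·0 = 2
  [M]: (-2)·1+(-2)·0+(2)·0 = -2
  [T]: (-2)·-3+(-2)·-1+(2)·1 = 10
⇒ Θ^2 M^-2 T^10

{"Θ": 2, "M": -2, "T": 10}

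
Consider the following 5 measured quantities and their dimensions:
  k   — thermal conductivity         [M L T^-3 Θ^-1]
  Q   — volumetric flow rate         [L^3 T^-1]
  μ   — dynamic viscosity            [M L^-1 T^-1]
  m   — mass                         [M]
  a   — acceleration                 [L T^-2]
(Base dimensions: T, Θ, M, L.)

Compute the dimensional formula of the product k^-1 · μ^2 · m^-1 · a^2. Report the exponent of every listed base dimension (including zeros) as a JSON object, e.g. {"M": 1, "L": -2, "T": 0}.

{"T": -3, "Θ": 1, "M": 0, "L": -1}

Dimensional matrix (T×Θ×M×L by k×Q×μ×m×a):
  T: [-3 -1 -1  0 -2]
  Θ: [-1  0  0  0  0]
  M: [ 1  0  1  1  0]
  L: [ 1  3 -1  0  1]
  [T]: (-1)·-3+(2)·-1+(-1)·0+(2)·-2 = -3
  [Θ]: (-1)·-1+(2)·0+(-1)·0+(2)·0 = 1
  [M]: (-1)·1+(2)·1+(-1)·1+(2)·0 = 0
  [L]: (-1)·1+(2)·-1+(-1)·0+(2)·1 = -1
⇒ T^-3 Θ L^-1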